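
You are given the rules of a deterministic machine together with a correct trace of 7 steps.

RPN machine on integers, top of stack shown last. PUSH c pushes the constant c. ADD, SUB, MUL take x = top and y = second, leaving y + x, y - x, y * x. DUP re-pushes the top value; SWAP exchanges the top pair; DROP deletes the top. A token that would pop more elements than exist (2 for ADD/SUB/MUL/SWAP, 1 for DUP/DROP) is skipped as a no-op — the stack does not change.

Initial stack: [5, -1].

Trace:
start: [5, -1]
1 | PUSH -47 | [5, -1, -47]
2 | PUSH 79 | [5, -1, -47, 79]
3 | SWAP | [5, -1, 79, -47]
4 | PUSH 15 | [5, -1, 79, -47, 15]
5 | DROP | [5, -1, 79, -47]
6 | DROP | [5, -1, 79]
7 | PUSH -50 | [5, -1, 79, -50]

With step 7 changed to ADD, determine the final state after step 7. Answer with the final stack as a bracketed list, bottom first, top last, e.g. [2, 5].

(re-executing from step 7 with the substitution; state before step 7: [5, -1, 79])
7 | ADD | [5, 78]

[5, 78]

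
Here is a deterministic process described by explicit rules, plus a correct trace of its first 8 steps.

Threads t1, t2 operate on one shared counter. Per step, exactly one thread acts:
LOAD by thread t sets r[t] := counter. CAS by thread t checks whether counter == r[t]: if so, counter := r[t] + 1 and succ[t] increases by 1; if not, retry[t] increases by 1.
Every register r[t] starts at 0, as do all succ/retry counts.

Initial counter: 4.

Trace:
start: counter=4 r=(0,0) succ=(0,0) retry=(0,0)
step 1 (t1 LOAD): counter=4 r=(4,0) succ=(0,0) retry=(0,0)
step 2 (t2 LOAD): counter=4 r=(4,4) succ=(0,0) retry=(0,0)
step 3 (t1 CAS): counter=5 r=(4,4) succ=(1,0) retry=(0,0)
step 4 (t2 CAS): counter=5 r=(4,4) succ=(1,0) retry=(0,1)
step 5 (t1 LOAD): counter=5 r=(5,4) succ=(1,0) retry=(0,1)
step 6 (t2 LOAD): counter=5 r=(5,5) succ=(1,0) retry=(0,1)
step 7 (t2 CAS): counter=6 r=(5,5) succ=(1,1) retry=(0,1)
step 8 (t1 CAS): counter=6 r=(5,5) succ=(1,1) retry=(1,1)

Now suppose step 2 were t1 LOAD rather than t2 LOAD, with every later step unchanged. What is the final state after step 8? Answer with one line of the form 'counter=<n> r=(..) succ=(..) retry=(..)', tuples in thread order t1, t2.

counter=6 r=(5,5) succ=(1,1) retry=(1,1)

(re-executing from step 2 with the substitution; state before step 2: counter=4 r=(4,0) succ=(0,0) retry=(0,0))
step 2 (t1 LOAD): counter=4 r=(4,0) succ=(0,0) retry=(0,0)
step 3 (t1 CAS): counter=5 r=(4,0) succ=(1,0) retry=(0,0)
step 4 (t2 CAS): counter=5 r=(4,0) succ=(1,0) retry=(0,1)
step 5 (t1 LOAD): counter=5 r=(5,0) succ=(1,0) retry=(0,1)
step 6 (t2 LOAD): counter=5 r=(5,5) succ=(1,0) retry=(0,1)
step 7 (t2 CAS): counter=6 r=(5,5) succ=(1,1) retry=(0,1)
step 8 (t1 CAS): counter=6 r=(5,5) succ=(1,1) retry=(1,1)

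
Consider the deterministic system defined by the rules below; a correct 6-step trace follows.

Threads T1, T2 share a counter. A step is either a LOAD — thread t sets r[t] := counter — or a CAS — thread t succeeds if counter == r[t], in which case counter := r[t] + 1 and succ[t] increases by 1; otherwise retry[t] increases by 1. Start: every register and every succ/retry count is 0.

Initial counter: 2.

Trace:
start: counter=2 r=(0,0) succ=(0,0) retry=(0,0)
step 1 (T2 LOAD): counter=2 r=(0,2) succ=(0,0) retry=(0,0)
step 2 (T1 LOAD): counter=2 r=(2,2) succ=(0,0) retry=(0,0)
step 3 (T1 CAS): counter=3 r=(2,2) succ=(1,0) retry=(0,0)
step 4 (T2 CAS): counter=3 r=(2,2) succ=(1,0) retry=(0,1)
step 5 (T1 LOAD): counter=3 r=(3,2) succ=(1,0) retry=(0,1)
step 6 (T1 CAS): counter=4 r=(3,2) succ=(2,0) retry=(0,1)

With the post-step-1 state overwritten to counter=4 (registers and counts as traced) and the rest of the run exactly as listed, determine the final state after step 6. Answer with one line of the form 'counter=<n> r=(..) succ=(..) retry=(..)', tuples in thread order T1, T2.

state after step 1 := counter=4 r=(0,2) succ=(0,0) retry=(0,0)
step 2 (T1 LOAD): counter=4 r=(4,2) succ=(0,0) retry=(0,0)
step 3 (T1 CAS): counter=5 r=(4,2) succ=(1,0) retry=(0,0)
step 4 (T2 CAS): counter=5 r=(4,2) succ=(1,0) retry=(0,1)
step 5 (T1 LOAD): counter=5 r=(5,2) succ=(1,0) retry=(0,1)
step 6 (T1 CAS): counter=6 r=(5,2) succ=(2,0) retry=(0,1)

counter=6 r=(5,2) succ=(2,0) retry=(0,1)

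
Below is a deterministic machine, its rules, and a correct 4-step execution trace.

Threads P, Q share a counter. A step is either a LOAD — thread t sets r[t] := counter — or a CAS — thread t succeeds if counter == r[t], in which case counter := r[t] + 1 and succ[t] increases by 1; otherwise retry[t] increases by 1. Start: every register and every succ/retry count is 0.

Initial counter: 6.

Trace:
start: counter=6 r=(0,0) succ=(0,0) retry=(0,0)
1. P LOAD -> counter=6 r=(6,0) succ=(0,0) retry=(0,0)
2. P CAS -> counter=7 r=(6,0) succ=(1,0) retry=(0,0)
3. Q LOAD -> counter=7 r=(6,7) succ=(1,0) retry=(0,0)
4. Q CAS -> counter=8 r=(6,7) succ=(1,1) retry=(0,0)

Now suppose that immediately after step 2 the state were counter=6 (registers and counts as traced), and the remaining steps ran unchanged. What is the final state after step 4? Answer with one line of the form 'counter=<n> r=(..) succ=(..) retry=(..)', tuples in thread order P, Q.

state after step 2 := counter=6 r=(6,0) succ=(1,0) retry=(0,0)
3. Q LOAD -> counter=6 r=(6,6) succ=(1,0) retry=(0,0)
4. Q CAS -> counter=7 r=(6,6) succ=(1,1) retry=(0,0)

counter=7 r=(6,6) succ=(1,1) retry=(0,0)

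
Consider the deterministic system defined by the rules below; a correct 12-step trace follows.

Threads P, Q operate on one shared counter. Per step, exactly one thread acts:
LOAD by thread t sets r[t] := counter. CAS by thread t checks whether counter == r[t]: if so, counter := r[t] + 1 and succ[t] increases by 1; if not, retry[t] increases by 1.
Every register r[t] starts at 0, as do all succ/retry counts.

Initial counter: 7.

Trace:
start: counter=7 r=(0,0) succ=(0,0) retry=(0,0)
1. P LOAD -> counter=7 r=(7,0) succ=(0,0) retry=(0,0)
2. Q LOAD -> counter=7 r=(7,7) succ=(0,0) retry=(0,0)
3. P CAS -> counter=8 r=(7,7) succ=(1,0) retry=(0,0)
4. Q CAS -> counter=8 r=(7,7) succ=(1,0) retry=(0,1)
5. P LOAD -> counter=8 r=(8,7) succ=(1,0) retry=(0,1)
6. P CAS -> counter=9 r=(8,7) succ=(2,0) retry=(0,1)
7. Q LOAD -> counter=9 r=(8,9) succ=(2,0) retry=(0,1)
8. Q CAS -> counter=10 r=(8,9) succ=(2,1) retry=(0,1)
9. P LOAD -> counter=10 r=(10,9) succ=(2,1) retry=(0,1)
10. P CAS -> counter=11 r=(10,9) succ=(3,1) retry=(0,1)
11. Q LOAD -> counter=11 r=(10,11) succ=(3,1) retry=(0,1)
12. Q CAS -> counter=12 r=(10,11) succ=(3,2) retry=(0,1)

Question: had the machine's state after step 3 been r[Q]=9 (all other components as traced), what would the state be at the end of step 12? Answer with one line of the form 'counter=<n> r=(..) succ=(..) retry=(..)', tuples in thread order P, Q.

state after step 3 := counter=8 r=(7,9) succ=(1,0) retry=(0,0)
4. Q CAS -> counter=8 r=(7,9) succ=(1,0) retry=(0,1)
5. P LOAD -> counter=8 r=(8,9) succ=(1,0) retry=(0,1)
6. P CAS -> counter=9 r=(8,9) succ=(2,0) retry=(0,1)
7. Q LOAD -> counter=9 r=(8,9) succ=(2,0) retry=(0,1)
8. Q CAS -> counter=10 r=(8,9) succ=(2,1) retry=(0,1)
9. P LOAD -> counter=10 r=(10,9) succ=(2,1) retry=(0,1)
10. P CAS -> counter=11 r=(10,9) succ=(3,1) retry=(0,1)
11. Q LOAD -> counter=11 r=(10,11) succ=(3,1) retry=(0,1)
12. Q CAS -> counter=12 r=(10,11) succ=(3,2) retry=(0,1)

counter=12 r=(10,11) succ=(3,2) retry=(0,1)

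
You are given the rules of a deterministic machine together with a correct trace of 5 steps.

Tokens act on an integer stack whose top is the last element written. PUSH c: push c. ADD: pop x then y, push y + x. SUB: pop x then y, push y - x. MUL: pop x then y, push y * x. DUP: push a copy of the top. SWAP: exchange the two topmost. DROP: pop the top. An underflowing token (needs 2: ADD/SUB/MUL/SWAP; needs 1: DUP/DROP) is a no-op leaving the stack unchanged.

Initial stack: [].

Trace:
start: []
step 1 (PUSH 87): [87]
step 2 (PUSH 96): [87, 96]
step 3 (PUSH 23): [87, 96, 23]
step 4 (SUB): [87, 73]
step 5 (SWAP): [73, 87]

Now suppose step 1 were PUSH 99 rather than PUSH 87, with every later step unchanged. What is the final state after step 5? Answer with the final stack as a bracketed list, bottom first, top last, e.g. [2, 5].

[73, 99]

(re-executing from step 1 with the substitution; state before step 1: [])
step 1 (PUSH 99): [99]
step 2 (PUSH 96): [99, 96]
step 3 (PUSH 23): [99, 96, 23]
step 4 (SUB): [99, 73]
step 5 (SWAP): [73, 99]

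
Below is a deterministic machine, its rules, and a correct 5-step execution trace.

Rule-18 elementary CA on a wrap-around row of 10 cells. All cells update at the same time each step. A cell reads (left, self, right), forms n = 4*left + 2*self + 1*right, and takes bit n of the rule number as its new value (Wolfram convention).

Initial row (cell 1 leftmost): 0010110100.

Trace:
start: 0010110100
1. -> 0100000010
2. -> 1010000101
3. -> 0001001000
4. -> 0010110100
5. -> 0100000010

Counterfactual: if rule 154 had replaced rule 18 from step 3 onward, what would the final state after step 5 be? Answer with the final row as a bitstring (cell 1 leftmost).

0000100100

(re-executing steps 3..5 under rule 154; state before step 3: 1010000101)
3. -> 0001001001
4. -> 1010110110
5. -> 0000100100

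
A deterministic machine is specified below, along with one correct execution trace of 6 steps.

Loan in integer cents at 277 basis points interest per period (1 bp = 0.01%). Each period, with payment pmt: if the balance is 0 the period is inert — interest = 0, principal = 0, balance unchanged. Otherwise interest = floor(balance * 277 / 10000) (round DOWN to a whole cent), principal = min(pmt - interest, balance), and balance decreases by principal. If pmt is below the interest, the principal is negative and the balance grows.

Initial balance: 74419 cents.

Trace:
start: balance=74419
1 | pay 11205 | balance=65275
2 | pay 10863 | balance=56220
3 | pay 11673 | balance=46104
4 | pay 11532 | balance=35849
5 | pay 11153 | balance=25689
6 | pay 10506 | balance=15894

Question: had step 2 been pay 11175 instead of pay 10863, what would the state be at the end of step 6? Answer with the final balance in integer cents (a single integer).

15545

(re-executing from step 2 with the substitution; state before step 2: balance=65275)
2 | pay 11175 | balance=55908
3 | pay 11673 | balance=45783
4 | pay 11532 | balance=35519
5 | pay 11153 | balance=25349
6 | pay 10506 | balance=15545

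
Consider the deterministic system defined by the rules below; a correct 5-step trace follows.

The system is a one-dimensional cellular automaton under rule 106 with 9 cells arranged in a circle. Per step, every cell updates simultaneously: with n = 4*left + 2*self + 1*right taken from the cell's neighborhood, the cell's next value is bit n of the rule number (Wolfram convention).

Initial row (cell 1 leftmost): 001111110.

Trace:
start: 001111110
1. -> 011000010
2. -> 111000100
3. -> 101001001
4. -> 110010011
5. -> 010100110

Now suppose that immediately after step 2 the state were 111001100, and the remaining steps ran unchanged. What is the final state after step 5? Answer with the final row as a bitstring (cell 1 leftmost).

011111100

state after step 2 := 111001100
3. -> 101011101
4. -> 110110111
5. -> 011111100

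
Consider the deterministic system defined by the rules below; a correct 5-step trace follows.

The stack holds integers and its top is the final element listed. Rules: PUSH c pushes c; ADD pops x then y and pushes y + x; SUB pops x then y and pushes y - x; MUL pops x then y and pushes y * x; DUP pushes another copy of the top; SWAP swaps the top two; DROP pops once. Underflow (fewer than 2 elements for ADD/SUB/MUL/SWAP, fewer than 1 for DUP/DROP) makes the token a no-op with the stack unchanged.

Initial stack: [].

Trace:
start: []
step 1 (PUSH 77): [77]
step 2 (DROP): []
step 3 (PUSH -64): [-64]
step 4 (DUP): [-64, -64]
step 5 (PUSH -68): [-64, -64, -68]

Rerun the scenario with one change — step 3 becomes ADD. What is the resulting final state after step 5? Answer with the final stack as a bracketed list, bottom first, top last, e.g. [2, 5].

(re-executing from step 3 with the substitution; state before step 3: [])
step 3 (ADD): []
step 4 (DUP): []
step 5 (PUSH -68): [-68]

[-68]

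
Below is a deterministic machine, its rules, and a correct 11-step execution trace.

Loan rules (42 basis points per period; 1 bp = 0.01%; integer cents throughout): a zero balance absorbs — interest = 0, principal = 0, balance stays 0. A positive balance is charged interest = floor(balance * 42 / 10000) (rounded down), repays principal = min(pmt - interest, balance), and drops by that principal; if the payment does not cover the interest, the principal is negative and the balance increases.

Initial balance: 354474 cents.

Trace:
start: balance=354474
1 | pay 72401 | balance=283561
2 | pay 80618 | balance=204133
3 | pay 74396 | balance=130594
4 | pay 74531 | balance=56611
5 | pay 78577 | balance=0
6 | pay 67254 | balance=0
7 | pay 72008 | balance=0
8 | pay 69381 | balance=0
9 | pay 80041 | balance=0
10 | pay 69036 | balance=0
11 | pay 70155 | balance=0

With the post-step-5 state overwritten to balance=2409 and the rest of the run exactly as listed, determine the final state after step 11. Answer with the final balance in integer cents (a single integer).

0

state after step 5 := balance=2409
6 | pay 67254 | balance=0
7 | pay 72008 | balance=0
8 | pay 69381 | balance=0
9 | pay 80041 | balance=0
10 | pay 69036 | balance=0
11 | pay 70155 | balance=0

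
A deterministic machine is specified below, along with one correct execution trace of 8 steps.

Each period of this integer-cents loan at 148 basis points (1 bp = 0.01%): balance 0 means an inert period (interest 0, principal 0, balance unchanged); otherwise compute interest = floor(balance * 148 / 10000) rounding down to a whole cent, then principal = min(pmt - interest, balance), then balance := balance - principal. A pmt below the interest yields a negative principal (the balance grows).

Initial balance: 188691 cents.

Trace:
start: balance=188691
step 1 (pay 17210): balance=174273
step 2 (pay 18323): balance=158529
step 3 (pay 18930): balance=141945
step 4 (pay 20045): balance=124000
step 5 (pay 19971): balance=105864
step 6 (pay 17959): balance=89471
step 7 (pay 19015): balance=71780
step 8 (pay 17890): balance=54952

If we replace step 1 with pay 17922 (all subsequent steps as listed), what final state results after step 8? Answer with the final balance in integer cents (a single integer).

(re-executing from step 1 with the substitution; state before step 1: balance=188691)
step 1 (pay 17922): balance=173561
step 2 (pay 18323): balance=157806
step 3 (pay 18930): balance=141211
step 4 (pay 20045): balance=123255
step 5 (pay 19971): balance=105108
step 6 (pay 17959): balance=88704
step 7 (pay 19015): balance=71001
step 8 (pay 17890): balance=54161

54161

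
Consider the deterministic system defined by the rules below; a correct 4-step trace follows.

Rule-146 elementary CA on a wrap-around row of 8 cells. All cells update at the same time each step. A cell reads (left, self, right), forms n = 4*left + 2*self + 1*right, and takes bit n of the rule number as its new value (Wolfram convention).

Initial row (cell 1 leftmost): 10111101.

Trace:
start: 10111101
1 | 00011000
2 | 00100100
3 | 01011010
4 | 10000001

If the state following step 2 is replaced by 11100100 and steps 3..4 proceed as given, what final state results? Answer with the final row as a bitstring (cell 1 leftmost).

00000000

state after step 2 := 11100100
3 | 01011011
4 | 00000000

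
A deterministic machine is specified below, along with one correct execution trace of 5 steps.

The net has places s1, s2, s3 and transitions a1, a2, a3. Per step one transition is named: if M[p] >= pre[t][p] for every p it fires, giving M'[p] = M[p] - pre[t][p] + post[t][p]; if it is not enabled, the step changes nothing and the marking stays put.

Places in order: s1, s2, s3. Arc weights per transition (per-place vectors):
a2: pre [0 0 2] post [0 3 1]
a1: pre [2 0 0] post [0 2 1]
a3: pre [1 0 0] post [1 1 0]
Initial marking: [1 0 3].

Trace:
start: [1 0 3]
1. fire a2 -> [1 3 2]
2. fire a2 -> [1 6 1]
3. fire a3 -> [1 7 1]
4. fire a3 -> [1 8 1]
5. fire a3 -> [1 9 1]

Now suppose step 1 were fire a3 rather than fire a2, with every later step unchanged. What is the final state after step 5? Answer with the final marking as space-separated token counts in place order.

(re-executing from step 1 with the substitution; state before step 1: [1 0 3])
1. fire a3 -> [1 1 3]
2. fire a2 -> [1 4 2]
3. fire a3 -> [1 5 2]
4. fire a3 -> [1 6 2]
5. fire a3 -> [1 7 2]

1 7 2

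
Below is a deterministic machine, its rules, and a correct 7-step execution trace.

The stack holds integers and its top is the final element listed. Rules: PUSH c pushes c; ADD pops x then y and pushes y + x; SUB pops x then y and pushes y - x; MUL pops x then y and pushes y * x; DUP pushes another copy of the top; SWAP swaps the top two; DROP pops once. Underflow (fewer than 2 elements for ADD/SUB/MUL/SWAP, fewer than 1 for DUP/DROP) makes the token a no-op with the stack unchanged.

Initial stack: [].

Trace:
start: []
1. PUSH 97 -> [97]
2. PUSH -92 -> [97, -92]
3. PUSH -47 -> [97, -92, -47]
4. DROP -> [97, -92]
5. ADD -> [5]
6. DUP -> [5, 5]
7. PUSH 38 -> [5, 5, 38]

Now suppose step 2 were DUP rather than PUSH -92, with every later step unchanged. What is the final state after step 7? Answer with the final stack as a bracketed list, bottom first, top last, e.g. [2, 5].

(re-executing from step 2 with the substitution; state before step 2: [97])
2. DUP -> [97, 97]
3. PUSH -47 -> [97, 97, -47]
4. DROP -> [97, 97]
5. ADD -> [194]
6. DUP -> [194, 194]
7. PUSH 38 -> [194, 194, 38]

[194, 194, 38]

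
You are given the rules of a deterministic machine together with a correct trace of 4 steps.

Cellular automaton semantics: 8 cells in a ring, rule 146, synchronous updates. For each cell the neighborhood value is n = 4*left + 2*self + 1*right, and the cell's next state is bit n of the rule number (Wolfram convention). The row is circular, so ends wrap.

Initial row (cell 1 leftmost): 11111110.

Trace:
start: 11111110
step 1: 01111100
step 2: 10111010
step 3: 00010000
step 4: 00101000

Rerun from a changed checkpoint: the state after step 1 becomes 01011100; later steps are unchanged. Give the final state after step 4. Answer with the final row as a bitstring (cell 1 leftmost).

10001000

state after step 1 := 01011100
step 2: 10001010
step 3: 01010000
step 4: 10001000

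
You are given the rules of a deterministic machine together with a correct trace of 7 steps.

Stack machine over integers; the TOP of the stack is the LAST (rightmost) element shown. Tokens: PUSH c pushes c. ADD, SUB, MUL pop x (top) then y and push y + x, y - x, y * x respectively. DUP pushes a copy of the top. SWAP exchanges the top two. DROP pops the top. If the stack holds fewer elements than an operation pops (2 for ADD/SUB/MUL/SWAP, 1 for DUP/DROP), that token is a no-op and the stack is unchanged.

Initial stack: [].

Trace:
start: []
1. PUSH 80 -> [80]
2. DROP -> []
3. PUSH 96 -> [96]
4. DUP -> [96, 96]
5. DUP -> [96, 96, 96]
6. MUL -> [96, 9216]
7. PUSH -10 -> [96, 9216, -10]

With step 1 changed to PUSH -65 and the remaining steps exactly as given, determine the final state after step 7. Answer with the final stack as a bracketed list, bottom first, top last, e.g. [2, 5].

(re-executing from step 1 with the substitution; state before step 1: [])
1. PUSH -65 -> [-65]
2. DROP -> []
3. PUSH 96 -> [96]
4. DUP -> [96, 96]
5. DUP -> [96, 96, 96]
6. MUL -> [96, 9216]
7. PUSH -10 -> [96, 9216, -10]

[96, 9216, -10]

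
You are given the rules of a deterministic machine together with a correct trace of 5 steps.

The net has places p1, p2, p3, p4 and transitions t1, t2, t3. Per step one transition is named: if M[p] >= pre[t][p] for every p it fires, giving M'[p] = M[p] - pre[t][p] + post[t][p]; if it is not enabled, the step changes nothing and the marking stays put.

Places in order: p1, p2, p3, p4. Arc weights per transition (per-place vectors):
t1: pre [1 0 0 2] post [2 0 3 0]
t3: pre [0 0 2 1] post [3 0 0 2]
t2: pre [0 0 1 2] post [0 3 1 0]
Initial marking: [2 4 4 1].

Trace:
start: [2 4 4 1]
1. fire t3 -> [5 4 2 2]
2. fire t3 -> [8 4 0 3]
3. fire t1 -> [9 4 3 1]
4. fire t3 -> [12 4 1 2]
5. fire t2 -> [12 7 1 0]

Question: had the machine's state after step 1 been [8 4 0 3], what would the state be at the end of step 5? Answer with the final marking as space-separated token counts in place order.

12 7 1 0

state after step 1 := [8 4 0 3]
2. fire t3 -> [8 4 0 3]
3. fire t1 -> [9 4 3 1]
4. fire t3 -> [12 4 1 2]
5. fire t2 -> [12 7 1 0]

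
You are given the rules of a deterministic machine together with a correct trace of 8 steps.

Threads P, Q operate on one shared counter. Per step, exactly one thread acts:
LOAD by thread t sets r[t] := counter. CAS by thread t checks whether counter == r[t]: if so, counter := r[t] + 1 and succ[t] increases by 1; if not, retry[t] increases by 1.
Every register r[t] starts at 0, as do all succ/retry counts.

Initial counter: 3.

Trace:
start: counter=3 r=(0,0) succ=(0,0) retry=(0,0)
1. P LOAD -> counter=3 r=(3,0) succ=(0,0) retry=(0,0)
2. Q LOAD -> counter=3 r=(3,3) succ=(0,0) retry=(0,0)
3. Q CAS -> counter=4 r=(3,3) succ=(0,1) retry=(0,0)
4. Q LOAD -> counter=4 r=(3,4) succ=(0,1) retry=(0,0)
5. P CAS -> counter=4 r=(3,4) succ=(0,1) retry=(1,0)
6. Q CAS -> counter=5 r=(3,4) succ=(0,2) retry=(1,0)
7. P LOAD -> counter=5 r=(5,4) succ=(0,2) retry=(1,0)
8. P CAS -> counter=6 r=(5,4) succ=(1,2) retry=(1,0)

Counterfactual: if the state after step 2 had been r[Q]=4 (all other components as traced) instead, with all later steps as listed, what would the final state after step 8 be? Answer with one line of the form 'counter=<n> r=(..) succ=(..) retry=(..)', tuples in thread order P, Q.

state after step 2 := counter=3 r=(3,4) succ=(0,0) retry=(0,0)
3. Q CAS -> counter=3 r=(3,4) succ=(0,0) retry=(0,1)
4. Q LOAD -> counter=3 r=(3,3) succ=(0,0) retry=(0,1)
5. P CAS -> counter=4 r=(3,3) succ=(1,0) retry=(0,1)
6. Q CAS -> counter=4 r=(3,3) succ=(1,0) retry=(0,2)
7. P LOAD -> counter=4 r=(4,3) succ=(1,0) retry=(0,2)
8. P CAS -> counter=5 r=(4,3) succ=(2,0) retry=(0,2)

counter=5 r=(4,3) succ=(2,0) retry=(0,2)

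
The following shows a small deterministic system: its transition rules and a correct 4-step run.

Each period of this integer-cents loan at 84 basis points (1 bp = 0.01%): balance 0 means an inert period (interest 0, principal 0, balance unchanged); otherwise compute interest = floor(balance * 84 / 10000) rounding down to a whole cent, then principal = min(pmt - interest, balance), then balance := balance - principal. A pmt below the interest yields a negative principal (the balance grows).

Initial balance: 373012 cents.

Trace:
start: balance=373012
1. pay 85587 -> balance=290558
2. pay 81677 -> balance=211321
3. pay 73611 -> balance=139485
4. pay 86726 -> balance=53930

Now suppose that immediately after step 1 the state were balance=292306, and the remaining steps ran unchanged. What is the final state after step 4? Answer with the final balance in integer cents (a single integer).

55722

state after step 1 := balance=292306
2. pay 81677 -> balance=213084
3. pay 73611 -> balance=141262
4. pay 86726 -> balance=55722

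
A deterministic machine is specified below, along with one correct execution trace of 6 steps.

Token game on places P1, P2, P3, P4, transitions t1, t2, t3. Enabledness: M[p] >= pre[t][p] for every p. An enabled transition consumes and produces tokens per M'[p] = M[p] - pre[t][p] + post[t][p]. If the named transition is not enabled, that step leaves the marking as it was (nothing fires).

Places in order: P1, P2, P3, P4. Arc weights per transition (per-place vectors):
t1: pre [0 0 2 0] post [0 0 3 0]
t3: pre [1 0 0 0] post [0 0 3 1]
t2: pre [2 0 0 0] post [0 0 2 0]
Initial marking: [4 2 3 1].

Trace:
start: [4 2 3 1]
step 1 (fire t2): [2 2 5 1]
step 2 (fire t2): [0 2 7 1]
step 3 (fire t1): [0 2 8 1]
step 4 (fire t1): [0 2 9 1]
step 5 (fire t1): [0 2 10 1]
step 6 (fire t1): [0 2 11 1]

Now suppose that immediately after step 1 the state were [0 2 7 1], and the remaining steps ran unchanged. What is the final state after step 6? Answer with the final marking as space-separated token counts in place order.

state after step 1 := [0 2 7 1]
step 2 (fire t2): [0 2 7 1]
step 3 (fire t1): [0 2 8 1]
step 4 (fire t1): [0 2 9 1]
step 5 (fire t1): [0 2 10 1]
step 6 (fire t1): [0 2 11 1]

0 2 11 1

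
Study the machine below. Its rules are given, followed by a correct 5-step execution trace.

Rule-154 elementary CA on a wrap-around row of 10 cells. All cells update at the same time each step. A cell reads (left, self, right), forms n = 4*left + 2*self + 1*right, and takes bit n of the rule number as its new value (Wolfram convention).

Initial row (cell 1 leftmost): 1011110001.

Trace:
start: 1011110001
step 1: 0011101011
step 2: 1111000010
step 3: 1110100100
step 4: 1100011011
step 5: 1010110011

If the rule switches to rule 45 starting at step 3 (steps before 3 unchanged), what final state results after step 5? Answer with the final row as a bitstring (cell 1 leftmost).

1010111100

(re-executing steps 3..5 under rule 45; state before step 3: 1111000010)
step 3: 1000011011
step 4: 0011010110
step 5: 1010111100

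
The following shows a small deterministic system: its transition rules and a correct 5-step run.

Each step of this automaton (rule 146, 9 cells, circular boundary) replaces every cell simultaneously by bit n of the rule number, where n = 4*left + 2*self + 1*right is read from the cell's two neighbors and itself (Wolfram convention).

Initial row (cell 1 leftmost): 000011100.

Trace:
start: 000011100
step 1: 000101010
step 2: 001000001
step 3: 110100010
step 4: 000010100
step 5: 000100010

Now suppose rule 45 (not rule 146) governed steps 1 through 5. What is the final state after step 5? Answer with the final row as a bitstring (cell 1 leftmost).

(re-executing steps 1..5 under rule 45; state before step 1: 000011100)
step 1: 111010001
step 2: 000110101
step 3: 010101111
step 4: 111111000
step 5: 100000010

100000010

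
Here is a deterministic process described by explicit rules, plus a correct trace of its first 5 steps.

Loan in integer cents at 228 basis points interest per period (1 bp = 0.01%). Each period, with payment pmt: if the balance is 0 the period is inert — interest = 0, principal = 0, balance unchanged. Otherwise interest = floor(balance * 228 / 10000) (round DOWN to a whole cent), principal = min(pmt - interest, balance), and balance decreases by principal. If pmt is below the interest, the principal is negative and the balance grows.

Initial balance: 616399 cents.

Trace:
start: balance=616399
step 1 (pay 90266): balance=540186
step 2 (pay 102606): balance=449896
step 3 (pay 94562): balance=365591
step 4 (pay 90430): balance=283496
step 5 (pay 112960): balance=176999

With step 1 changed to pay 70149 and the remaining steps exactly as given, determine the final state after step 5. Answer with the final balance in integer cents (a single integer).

(re-executing from step 1 with the substitution; state before step 1: balance=616399)
step 1 (pay 70149): balance=560303
step 2 (pay 102606): balance=470471
step 3 (pay 94562): balance=386635
step 4 (pay 90430): balance=305020
step 5 (pay 112960): balance=199014

199014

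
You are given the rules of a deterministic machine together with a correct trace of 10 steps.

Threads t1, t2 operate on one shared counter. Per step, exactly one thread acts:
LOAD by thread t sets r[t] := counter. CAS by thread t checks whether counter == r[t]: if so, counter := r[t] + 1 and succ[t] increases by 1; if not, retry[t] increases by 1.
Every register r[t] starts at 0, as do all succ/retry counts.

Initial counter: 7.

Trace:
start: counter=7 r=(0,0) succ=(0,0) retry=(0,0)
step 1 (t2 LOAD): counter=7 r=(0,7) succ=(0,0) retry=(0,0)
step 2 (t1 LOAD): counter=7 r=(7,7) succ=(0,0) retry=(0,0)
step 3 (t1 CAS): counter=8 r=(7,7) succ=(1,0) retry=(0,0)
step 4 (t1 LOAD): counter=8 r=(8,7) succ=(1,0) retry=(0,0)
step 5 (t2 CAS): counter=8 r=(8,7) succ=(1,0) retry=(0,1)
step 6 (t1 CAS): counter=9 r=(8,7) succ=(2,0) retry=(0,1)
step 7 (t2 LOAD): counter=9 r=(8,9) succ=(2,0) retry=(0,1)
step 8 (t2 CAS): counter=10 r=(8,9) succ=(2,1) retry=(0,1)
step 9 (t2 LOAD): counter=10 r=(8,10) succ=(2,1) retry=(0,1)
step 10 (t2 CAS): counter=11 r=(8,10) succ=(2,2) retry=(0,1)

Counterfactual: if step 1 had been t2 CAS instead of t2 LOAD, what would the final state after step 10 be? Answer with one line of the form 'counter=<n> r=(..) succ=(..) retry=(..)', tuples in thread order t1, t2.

counter=11 r=(8,10) succ=(2,2) retry=(0,2)

(re-executing from step 1 with the substitution; state before step 1: counter=7 r=(0,0) succ=(0,0) retry=(0,0))
step 1 (t2 CAS): counter=7 r=(0,0) succ=(0,0) retry=(0,1)
step 2 (t1 LOAD): counter=7 r=(7,0) succ=(0,0) retry=(0,1)
step 3 (t1 CAS): counter=8 r=(7,0) succ=(1,0) retry=(0,1)
step 4 (t1 LOAD): counter=8 r=(8,0) succ=(1,0) retry=(0,1)
step 5 (t2 CAS): counter=8 r=(8,0) succ=(1,0) retry=(0,2)
step 6 (t1 CAS): counter=9 r=(8,0) succ=(2,0) retry=(0,2)
step 7 (t2 LOAD): counter=9 r=(8,9) succ=(2,0) retry=(0,2)
step 8 (t2 CAS): counter=10 r=(8,9) succ=(2,1) retry=(0,2)
step 9 (t2 LOAD): counter=10 r=(8,10) succ=(2,1) retry=(0,2)
step 10 (t2 CAS): counter=11 r=(8,10) succ=(2,2) retry=(0,2)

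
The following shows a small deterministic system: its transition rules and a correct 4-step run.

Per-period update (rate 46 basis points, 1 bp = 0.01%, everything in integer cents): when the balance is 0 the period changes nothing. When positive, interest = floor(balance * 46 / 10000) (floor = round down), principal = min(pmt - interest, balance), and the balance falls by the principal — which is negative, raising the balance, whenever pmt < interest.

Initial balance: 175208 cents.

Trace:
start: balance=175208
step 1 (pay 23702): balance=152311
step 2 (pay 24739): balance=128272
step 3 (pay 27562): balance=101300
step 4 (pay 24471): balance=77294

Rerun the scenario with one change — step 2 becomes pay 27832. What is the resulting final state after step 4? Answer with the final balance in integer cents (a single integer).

(re-executing from step 2 with the substitution; state before step 2: balance=152311)
step 2 (pay 27832): balance=125179
step 3 (pay 27562): balance=98192
step 4 (pay 24471): balance=74172

74172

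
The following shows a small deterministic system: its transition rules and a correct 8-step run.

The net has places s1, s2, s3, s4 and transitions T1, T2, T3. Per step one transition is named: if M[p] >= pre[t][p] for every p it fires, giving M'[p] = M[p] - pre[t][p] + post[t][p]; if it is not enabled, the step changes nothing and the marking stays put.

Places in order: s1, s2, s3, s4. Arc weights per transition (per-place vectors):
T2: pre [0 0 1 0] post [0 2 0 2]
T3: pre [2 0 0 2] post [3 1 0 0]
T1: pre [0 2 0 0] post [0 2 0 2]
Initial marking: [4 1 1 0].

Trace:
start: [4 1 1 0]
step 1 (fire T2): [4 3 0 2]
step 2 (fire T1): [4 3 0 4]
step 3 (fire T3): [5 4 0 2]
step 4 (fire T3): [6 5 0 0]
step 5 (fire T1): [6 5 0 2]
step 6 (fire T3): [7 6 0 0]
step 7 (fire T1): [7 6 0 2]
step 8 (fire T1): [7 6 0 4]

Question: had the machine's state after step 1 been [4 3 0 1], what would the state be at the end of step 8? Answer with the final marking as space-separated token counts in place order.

state after step 1 := [4 3 0 1]
step 2 (fire T1): [4 3 0 3]
step 3 (fire T3): [5 4 0 1]
step 4 (fire T3): [5 4 0 1]
step 5 (fire T1): [5 4 0 3]
step 6 (fire T3): [6 5 0 1]
step 7 (fire T1): [6 5 0 3]
step 8 (fire T1): [6 5 0 5]

6 5 0 5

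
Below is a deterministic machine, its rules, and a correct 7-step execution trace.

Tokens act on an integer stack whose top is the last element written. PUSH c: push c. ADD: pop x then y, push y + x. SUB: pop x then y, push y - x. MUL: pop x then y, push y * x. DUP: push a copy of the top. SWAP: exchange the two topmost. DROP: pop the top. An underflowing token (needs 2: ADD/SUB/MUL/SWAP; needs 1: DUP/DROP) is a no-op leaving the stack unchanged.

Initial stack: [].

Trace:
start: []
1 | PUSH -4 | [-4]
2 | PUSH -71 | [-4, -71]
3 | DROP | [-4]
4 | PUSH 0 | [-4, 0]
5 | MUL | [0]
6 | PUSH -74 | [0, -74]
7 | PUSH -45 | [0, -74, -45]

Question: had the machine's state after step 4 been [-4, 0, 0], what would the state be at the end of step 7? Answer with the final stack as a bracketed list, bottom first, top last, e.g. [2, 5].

state after step 4 := [-4, 0, 0]
5 | MUL | [-4, 0]
6 | PUSH -74 | [-4, 0, -74]
7 | PUSH -45 | [-4, 0, -74, -45]

[-4, 0, -74, -45]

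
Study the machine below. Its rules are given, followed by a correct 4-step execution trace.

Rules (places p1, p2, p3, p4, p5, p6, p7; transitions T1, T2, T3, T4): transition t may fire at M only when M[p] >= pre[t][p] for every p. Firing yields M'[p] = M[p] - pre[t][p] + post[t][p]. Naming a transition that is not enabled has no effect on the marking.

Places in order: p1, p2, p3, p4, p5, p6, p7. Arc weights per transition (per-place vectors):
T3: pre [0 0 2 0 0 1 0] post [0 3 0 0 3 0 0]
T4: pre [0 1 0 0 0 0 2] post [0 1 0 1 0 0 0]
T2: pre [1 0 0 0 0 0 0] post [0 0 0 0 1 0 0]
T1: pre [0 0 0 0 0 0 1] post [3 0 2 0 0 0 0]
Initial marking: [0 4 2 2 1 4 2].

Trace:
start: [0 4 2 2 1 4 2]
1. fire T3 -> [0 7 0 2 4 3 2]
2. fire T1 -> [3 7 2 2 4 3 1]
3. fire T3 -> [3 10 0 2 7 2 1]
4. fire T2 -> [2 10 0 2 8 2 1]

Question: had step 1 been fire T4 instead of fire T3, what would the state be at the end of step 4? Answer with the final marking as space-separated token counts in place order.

0 7 0 3 4 3 0

(re-executing from step 1 with the substitution; state before step 1: [0 4 2 2 1 4 2])
1. fire T4 -> [0 4 2 3 1 4 0]
2. fire T1 -> [0 4 2 3 1 4 0]
3. fire T3 -> [0 7 0 3 4 3 0]
4. fire T2 -> [0 7 0 3 4 3 0]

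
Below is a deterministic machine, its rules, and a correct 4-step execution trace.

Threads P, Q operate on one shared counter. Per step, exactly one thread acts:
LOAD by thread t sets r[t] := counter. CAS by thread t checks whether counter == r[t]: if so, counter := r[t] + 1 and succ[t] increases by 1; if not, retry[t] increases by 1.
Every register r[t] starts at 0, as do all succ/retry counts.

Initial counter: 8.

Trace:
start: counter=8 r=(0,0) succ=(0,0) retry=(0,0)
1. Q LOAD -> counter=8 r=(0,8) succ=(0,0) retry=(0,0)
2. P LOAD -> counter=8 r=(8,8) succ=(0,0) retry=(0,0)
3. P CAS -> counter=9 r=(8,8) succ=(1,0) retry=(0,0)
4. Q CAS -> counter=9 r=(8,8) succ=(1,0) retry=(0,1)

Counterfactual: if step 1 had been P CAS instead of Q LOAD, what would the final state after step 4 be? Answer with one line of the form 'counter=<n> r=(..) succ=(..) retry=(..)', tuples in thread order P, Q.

(re-executing from step 1 with the substitution; state before step 1: counter=8 r=(0,0) succ=(0,0) retry=(0,0))
1. P CAS -> counter=8 r=(0,0) succ=(0,0) retry=(1,0)
2. P LOAD -> counter=8 r=(8,0) succ=(0,0) retry=(1,0)
3. P CAS -> counter=9 r=(8,0) succ=(1,0) retry=(1,0)
4. Q CAS -> counter=9 r=(8,0) succ=(1,0) retry=(1,1)

counter=9 r=(8,0) succ=(1,0) retry=(1,1)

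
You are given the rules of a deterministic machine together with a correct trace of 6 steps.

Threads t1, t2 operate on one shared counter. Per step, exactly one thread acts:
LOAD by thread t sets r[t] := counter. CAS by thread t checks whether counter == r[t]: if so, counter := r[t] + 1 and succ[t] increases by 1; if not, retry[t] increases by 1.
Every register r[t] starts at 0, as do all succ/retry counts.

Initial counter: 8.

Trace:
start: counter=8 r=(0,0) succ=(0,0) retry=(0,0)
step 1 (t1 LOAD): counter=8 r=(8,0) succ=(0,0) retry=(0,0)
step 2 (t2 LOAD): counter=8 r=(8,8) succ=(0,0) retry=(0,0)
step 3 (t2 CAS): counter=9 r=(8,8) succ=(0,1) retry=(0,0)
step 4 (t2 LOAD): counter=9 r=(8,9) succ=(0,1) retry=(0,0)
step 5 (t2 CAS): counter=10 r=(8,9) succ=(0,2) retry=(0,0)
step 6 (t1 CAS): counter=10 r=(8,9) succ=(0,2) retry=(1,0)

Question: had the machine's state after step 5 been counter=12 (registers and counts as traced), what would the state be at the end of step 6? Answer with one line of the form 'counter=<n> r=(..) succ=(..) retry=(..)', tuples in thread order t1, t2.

state after step 5 := counter=12 r=(8,9) succ=(0,2) retry=(0,0)
step 6 (t1 CAS): counter=12 r=(8,9) succ=(0,2) retry=(1,0)

counter=12 r=(8,9) succ=(0,2) retry=(1,0)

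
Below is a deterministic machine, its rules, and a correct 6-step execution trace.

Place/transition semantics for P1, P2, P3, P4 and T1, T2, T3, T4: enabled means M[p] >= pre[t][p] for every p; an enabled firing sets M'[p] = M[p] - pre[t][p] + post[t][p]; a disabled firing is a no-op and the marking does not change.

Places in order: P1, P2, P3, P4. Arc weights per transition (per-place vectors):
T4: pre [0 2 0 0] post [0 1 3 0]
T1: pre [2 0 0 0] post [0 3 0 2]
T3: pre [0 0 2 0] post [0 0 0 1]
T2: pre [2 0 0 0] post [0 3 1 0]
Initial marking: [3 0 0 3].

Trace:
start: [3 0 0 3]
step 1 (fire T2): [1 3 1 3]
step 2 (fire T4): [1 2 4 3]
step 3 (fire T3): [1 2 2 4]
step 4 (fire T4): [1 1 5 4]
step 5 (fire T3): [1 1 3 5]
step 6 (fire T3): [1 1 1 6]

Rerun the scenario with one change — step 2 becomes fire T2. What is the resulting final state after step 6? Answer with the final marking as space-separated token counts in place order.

1 2 0 5

(re-executing from step 2 with the substitution; state before step 2: [1 3 1 3])
step 2 (fire T2): [1 3 1 3]
step 3 (fire T3): [1 3 1 3]
step 4 (fire T4): [1 2 4 3]
step 5 (fire T3): [1 2 2 4]
step 6 (fire T3): [1 2 0 5]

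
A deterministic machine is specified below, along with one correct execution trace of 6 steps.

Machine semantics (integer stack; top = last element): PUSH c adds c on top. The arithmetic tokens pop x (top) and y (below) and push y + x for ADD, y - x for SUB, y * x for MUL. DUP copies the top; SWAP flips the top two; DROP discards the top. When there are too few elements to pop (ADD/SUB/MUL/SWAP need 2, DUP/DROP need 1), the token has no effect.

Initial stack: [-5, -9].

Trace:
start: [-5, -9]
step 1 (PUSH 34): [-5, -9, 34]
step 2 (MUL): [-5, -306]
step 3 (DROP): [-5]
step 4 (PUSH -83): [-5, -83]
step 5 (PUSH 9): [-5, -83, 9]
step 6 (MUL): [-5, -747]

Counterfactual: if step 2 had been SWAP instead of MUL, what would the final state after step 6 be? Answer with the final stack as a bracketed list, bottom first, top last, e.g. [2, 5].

(re-executing from step 2 with the substitution; state before step 2: [-5, -9, 34])
step 2 (SWAP): [-5, 34, -9]
step 3 (DROP): [-5, 34]
step 4 (PUSH -83): [-5, 34, -83]
step 5 (PUSH 9): [-5, 34, -83, 9]
step 6 (MUL): [-5, 34, -747]

[-5, 34, -747]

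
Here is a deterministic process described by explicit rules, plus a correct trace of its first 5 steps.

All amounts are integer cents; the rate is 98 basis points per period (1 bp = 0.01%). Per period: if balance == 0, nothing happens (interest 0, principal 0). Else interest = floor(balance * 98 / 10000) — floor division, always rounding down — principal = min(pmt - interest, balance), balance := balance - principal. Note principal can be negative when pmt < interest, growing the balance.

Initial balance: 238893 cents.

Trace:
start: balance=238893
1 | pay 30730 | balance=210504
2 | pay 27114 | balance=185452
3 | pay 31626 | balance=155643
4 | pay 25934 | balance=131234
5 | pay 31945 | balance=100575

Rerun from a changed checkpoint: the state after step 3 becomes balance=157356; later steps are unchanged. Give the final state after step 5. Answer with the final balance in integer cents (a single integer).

state after step 3 := balance=157356
4 | pay 25934 | balance=132964
5 | pay 31945 | balance=102322

102322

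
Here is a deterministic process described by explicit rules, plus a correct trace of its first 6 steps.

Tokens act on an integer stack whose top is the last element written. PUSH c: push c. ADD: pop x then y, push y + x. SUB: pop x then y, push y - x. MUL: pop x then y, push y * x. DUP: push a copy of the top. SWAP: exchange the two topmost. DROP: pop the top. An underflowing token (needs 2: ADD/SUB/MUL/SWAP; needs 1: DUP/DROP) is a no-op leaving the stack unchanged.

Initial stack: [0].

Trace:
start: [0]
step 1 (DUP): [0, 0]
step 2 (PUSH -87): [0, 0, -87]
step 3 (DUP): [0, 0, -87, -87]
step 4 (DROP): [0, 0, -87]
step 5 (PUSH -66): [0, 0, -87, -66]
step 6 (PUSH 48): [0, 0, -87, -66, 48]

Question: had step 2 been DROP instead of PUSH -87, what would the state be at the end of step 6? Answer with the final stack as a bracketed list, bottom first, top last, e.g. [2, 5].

(re-executing from step 2 with the substitution; state before step 2: [0, 0])
step 2 (DROP): [0]
step 3 (DUP): [0, 0]
step 4 (DROP): [0]
step 5 (PUSH -66): [0, -66]
step 6 (PUSH 48): [0, -66, 48]

[0, -66, 48]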